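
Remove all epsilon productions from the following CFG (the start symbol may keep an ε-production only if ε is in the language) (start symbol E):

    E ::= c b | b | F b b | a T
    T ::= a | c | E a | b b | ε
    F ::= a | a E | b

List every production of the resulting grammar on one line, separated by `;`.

Nullable set = {T}.
ε ∉ L(G), so no ε-production is kept.
Add the nullable-subset variants: E → a T gives a T | a.

E ::= c b | b | F b b | a T | a; T ::= a | c | E a | b b; F ::= a | a E | b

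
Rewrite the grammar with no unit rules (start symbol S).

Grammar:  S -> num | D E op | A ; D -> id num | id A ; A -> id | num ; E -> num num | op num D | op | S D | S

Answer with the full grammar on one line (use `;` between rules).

Unit pairs: E ⇒* {A, S}; S ⇒* {A}.
For every A with A ⇒* B via unit rules, add B's non-unit alternatives to A; then delete every rule of the form X → Y.

S -> num | D E op | id; D -> id num | id A; A -> id | num; E -> num num | op num D | op | S D | num | D E op | id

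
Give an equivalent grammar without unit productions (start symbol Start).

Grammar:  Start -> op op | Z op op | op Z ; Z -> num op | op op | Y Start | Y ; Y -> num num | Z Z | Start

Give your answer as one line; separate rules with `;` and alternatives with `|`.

Unit pairs: Y ⇒* {Start}; Z ⇒* {Start, Y}.
For every A with A ⇒* B via unit rules, add B's non-unit alternatives to A; then delete every rule of the form X → Y.

Start -> op op | Z op op | op Z; Z -> num op | op op | Y Start | Z op op | op Z | num num | Z Z; Y -> op op | Z op op | op Z | num num | Z Z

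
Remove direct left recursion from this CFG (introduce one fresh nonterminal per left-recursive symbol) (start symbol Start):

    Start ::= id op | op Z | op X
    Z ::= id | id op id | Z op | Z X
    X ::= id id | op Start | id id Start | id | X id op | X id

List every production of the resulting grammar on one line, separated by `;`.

Z, X are directly left-recursive.
For Z: α = {op, X}, β = {id, id op id}. Rewrite as Z → β Z1 and Z1 → α Z1 | ε.
For X: α = {id op, id}, β = {id id, op Start, id id Start, id}. Rewrite as X → β X1 and X1 → α X1 | ε.

Start ::= id op | op Z | op X; Z ::= id Z1 | id op id Z1; X ::= id id X1 | op Start X1 | id id Start X1 | id X1; Z1 ::= op Z1 | X Z1 | ε; X1 ::= id op X1 | id X1 | ε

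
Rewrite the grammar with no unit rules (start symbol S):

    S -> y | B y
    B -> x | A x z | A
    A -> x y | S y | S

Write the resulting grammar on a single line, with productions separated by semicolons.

Unit pairs: A ⇒* {S}; B ⇒* {A, S}.
Replace each nonterminal's rules with the union of the non-unit rules of every nonterminal it unit-derives.

S -> y | B y; B -> x | A x z | y | B y | x y | S y; A -> y | B y | x y | S y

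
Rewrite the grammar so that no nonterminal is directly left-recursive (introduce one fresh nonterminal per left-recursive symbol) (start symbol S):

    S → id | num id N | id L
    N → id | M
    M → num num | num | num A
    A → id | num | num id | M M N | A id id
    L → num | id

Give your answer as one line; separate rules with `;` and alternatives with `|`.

Left recursion appears on A.
For A: α = {id id}, β = {id, num, num id, M M N}. Rewrite as A → β A' and A' → α A' | ε.

S → id | num id N | id L; N → id | M; M → num num | num | num A; A → id A' | num A' | num id A' | M M N A'; L → num | id; A' → id id A' | eps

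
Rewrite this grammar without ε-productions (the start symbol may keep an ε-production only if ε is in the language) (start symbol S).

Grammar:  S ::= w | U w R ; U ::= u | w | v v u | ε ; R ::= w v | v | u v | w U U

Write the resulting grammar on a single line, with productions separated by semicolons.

S ::= w | U w R | w R; U ::= u | w | v v u; R ::= w v | v | u v | w U U | w U | w

Nullable nonterminals: {U}.
ε ∉ L(G), so no ε-production is kept.
For each production, add variants omitting each subset of nullable occurrences: S → U w R gives U w R | w R. R → w U U gives w U U | w U | w.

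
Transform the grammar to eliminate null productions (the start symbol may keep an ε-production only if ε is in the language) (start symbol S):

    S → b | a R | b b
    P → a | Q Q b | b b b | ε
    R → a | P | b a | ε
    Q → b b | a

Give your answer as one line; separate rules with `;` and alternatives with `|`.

The nullable symbols are {P, R}.
ε ∉ L(G), so no ε-production is kept.
Expand every rule over subsets of its nullable positions: S → a R gives a R | a.

S → b | a R | a | b b; P → a | Q Q b | b b b; R → a | P | b a; Q → b b | a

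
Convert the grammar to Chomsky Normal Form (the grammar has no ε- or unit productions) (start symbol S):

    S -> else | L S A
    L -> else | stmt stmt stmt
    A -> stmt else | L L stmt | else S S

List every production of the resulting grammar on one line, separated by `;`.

Introduce a nonterminal for each terminal appearing in a rule of length ≥ 2: X1 → stmt, X2 → else.
Binarize each right-hand side of length ≥ 3 by chaining fresh nonterminals (Y1, Y2, …): affected rules were S → L S A; L → X1 X1 X1; A → L L X1; A → X2 S S.

S -> else | L Y1; L -> else | X1 Y2; A -> X1 X2 | L Y3 | X2 Y4; X1 -> stmt; X2 -> else; Y1 -> S A; Y2 -> X1 X1; Y3 -> L X1; Y4 -> S S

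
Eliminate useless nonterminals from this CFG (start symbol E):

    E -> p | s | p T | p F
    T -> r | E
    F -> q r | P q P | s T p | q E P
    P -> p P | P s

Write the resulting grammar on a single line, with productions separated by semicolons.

Generating nonterminals: {E, F, T}.
Reachable from E after that: {E, F, T}.
Removed useless symbols: {P} and every production mentioning them.

E -> p | s | p T | p F; T -> r | E; F -> q r | s T p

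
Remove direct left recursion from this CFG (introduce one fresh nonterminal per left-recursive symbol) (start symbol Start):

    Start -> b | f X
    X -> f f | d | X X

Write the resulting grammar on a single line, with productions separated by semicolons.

Left recursion appears on X.
For X: α = {X}, β = {f f, d}. Rewrite as X → β X1 and X1 → α X1 | ε.

Start -> b | f X; X -> f f X1 | d X1; X1 -> X X1 | ε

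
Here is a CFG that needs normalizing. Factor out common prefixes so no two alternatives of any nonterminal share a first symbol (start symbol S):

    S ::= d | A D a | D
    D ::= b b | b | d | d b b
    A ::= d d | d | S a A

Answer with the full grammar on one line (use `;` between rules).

D has alternatives sharing prefix 'b': factor to D → b D' with D' → b | ε.
D has alternatives sharing prefix 'd': factor to D → d D'' with D'' → ε | b b.
A has alternatives sharing prefix 'd': factor to A → d A' with A' → d | ε.

S ::= d | A D a | D; D ::= b D' | d D''; A ::= S a A | d A'; D' ::= b | ε; D'' ::= ε | b b; A' ::= d | ε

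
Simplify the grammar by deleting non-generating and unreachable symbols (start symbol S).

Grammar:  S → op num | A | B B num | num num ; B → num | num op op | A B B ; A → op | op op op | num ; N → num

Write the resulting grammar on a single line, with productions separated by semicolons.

Generating nonterminals: {A, B, N, S}.
Reachable from S after that: {A, B, S}.
Removed useless symbols: {N} and every production mentioning them.

S → op num | A | B B num | num num; B → num | num op op | A B B; A → op | op op op | num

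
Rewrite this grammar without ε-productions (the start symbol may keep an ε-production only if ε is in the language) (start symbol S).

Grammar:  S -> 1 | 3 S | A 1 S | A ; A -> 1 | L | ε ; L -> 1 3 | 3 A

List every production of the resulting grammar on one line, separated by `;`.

Nullable nonterminals: {A, S}.
ε ∈ L(G) since S is nullable, so keep S → ε.
For each production, add variants omitting each subset of nullable occurrences: S → 3 S gives 3 S | 3. S → A 1 S gives A 1 S | A 1 | 1 S. L → 3 A gives 3 A | 3.

S -> 1 | 3 S | 3 | A 1 S | A 1 | 1 S | A | ε; A -> 1 | L; L -> 1 3 | 3 A | 3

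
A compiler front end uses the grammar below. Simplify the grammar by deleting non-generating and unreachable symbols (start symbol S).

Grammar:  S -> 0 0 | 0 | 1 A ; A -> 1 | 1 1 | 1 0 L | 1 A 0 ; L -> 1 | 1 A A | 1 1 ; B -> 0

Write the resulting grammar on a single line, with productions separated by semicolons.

Generating nonterminals: {A, B, L, S}.
Reachable from S after that: {A, L, S}.
Removed useless symbols: {B} and every production mentioning them.

S -> 0 0 | 0 | 1 A; A -> 1 | 1 1 | 1 0 L | 1 A 0; L -> 1 | 1 A A | 1 1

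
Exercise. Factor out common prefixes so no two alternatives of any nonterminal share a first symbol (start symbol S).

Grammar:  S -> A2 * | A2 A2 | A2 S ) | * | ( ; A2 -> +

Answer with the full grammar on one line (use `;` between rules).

S has alternatives sharing prefix 'A2': factor to S → A2 S' with S' → * | A2 | S ).

S -> * | ( | A2 S'; A2 -> +; S' -> * | A2 | S )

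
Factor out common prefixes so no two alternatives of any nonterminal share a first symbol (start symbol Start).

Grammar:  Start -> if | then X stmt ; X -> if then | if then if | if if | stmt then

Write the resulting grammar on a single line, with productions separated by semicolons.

X has alternatives sharing prefix 'if': factor to X → if X1 with X1 → then | then if | if.
X1 has alternatives sharing prefix 'then': factor to X1 → then X11 with X11 → ε | if.

Start -> if | then X stmt; X -> stmt then | if X1; X1 -> if | then X11; X11 -> ε | if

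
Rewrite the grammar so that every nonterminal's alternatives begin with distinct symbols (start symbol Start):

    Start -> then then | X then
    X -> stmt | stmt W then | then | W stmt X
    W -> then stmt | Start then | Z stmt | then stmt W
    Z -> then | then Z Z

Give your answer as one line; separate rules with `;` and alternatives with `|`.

X has alternatives sharing prefix 'stmt': factor to X → stmt X1 with X1 → ε | W then.
W has alternatives sharing prefix 'then stmt': factor to W → then stmt W1 with W1 → ε | W.
Z has alternatives sharing prefix 'then': factor to Z → then Z1 with Z1 → ε | Z Z.

Start -> then then | X then; X -> then | W stmt X | stmt X1; W -> Start then | Z stmt | then stmt W1; Z -> then Z1; X1 -> ε | W then; W1 -> ε | W; Z1 -> ε | Z Z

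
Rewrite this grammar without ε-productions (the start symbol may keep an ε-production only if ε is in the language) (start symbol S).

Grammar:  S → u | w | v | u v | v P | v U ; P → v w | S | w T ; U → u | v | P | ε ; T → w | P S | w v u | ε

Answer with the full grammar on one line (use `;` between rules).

The nullable symbols are {T, U}.
ε ∉ L(G), so no ε-production is kept.
Expand every rule over subsets of its nullable positions: P → w T gives w T | w.

S → u | w | v | u v | v P | v U; P → v w | S | w T | w; U → u | v | P; T → w | P S | w v u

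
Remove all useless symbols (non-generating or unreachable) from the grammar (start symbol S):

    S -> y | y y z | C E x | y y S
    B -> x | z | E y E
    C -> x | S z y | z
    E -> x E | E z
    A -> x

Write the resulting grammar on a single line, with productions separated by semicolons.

S -> y | y y z | y y S

Generating nonterminals: {A, B, C, S}.
Reachable from S after that: {S}.
Removed useless symbols: {A, B, C, E} and every production mentioning them.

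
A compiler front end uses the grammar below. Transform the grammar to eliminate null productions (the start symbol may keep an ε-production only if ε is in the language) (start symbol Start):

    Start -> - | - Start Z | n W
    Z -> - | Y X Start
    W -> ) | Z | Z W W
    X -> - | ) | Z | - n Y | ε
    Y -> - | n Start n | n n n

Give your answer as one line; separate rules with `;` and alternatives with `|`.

Start -> - | - Start Z | n W; Z -> - | Y X Start | Y Start; W -> ) | Z | Z W W; X -> - | ) | Z | - n Y; Y -> - | n Start n | n n n

Nullable set = {X}.
ε ∉ L(G), so no ε-production is kept.
Expand every rule over subsets of its nullable positions: Z → Y X Start gives Y X Start | Y Start.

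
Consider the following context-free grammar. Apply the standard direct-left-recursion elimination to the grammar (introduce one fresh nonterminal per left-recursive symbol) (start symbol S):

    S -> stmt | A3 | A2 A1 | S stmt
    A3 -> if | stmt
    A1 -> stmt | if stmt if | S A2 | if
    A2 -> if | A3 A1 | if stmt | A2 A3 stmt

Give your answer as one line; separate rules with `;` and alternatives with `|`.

Directly left-recursive nonterminals: S, A2.
For S: α = {stmt}, β = {stmt, A3, A2 A1}. Rewrite as S → β S' and S' → α S' | ε.
For A2: α = {A3 stmt}, β = {if, A3 A1, if stmt}. Rewrite as A2 → β A2' and A2' → α A2' | ε.

S -> stmt S' | A3 S' | A2 A1 S'; A3 -> if | stmt; A1 -> stmt | if stmt if | S A2 | if; A2 -> if A2' | A3 A1 A2' | if stmt A2'; S' -> stmt S' | ε; A2' -> A3 stmt A2' | ε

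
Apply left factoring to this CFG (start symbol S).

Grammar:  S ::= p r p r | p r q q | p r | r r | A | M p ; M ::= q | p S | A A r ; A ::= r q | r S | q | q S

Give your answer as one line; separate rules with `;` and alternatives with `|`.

S has alternatives sharing prefix 'p r': factor to S → p r S' with S' → p r | q q | ε.
A has alternatives sharing prefix 'r': factor to A → r A' with A' → q | S.
A has alternatives sharing prefix 'q': factor to A → q A'' with A'' → ε | S.

S ::= r r | A | M p | p r S'; M ::= q | p S | A A r; A ::= r A' | q A''; S' ::= p r | q q | ε; A' ::= q | S; A'' ::= ε | S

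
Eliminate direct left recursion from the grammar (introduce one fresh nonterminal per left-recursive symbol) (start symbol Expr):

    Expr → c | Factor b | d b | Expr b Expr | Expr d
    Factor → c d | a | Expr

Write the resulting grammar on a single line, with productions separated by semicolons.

Directly left-recursive nonterminal: Expr.
For Expr: α = {b Expr, d}, β = {c, Factor b, d b}. Rewrite as Expr → β Expr1 and Expr1 → α Expr1 | ε.

Expr → c Expr1 | Factor b Expr1 | d b Expr1; Factor → c d | a | Expr; Expr1 → b Expr Expr1 | d Expr1 | ε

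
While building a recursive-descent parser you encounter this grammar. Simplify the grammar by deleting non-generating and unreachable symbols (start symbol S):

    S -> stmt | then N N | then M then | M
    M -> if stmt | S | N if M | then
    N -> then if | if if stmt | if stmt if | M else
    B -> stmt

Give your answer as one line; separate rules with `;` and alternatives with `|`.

S -> stmt | then N N | then M then | M; M -> if stmt | S | N if M | then; N -> then if | if if stmt | if stmt if | M else

Generating nonterminals: {B, M, N, S}.
Reachable from S after that: {M, N, S}.
Removed useless symbols: {B} and every production mentioning them.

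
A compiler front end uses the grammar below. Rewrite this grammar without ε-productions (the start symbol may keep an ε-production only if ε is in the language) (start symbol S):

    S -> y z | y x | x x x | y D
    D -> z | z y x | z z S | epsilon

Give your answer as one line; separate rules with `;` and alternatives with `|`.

S -> y z | y x | x x x | y D | y; D -> z | z y x | z z S

Nullable set = {D}.
ε ∉ L(G), so no ε-production is kept.
For each production, add variants omitting each subset of nullable occurrences: S → y D gives y D | y.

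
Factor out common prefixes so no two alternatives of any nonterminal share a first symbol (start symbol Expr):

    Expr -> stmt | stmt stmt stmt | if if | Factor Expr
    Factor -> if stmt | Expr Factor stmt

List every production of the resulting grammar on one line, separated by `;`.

Expr has alternatives sharing prefix 'stmt': factor to Expr → stmt Expr1 with Expr1 → ε | stmt stmt.

Expr -> if if | Factor Expr | stmt Expr1; Factor -> if stmt | Expr Factor stmt; Expr1 -> ε | stmt stmt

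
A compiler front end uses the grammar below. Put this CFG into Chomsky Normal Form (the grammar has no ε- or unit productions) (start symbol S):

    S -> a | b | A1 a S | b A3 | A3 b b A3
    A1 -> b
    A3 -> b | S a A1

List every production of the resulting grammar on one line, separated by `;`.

S -> a | b | A1 Y1 | X2 A3 | A3 Y2; A1 -> b; A3 -> b | S Y4; X1 -> a; X2 -> b; Y1 -> X1 S; Y2 -> X2 Y3; Y3 -> X2 A3; Y4 -> X1 A1

Introduce a nonterminal for each terminal appearing in a rule of length ≥ 2: X1 → a, X2 → b.
Binarize each right-hand side of length ≥ 3 by chaining fresh nonterminals (Y1, Y2, …): affected rules were S → A1 X1 S; S → A3 X2 X2 A3; A3 → S X1 A1.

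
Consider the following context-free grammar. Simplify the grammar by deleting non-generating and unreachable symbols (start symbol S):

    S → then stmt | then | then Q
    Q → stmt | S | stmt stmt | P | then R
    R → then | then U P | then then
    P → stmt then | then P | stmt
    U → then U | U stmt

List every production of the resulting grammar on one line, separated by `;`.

S → then stmt | then | then Q; Q → stmt | S | stmt stmt | P | then R; R → then | then then; P → stmt then | then P | stmt

Generating nonterminals: {P, Q, R, S}.
Reachable from S after that: {P, Q, R, S}.
Removed useless symbols: {U} and every production mentioning them.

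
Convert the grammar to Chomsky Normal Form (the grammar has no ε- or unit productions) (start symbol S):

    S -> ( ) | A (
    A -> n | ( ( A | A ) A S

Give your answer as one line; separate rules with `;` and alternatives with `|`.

S -> X1 X2 | A X1; A -> n | X1 Y1 | A Y2; X1 -> (; X2 -> ); Y1 -> X1 A; Y2 -> X2 Y3; Y3 -> A S

Introduce a nonterminal for each terminal appearing in a rule of length ≥ 2: X1 → (, X2 → ).
Binarize each right-hand side of length ≥ 3 by chaining fresh nonterminals (Y1, Y2, …): affected rules were A → X1 X1 A; A → A X2 A S.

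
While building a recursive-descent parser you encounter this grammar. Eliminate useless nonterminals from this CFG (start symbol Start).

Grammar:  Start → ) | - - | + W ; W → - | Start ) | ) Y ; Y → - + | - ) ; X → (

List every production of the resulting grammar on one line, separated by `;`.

Start → ) | - - | + W; W → - | Start ) | ) Y; Y → - + | - )

Generating nonterminals: {Start, W, X, Y}.
Reachable from Start after that: {Start, W, Y}.
Removed useless symbols: {X} and every production mentioning them.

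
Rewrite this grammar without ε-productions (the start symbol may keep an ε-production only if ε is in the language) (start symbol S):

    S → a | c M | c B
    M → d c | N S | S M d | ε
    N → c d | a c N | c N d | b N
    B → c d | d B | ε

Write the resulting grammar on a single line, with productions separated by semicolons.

S → a | c M | c | c B; M → d c | N S | S M d | S d; N → c d | a c N | c N d | b N; B → c d | d B | d

Nullable set = {B, M}.
ε ∉ L(G), so no ε-production is kept.
Expand every rule over subsets of its nullable positions: S → c M gives c M | c. M → S M d gives S M d | S d. B → d B gives d B | d.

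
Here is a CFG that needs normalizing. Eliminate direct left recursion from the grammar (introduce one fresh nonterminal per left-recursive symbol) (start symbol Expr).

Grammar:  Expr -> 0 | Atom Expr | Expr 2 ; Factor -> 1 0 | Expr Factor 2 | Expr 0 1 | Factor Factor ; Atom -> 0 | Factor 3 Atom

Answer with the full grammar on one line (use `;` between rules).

Expr -> 0 Expr1 | Atom Expr Expr1; Factor -> 1 0 Factor1 | Expr Factor 2 Factor1 | Expr 0 1 Factor1; Atom -> 0 | Factor 3 Atom; Expr1 -> 2 Expr1 | ε; Factor1 -> Factor Factor1 | ε

Expr, Factor are directly left-recursive.
For Expr: α = {2}, β = {0, Atom Expr}. Rewrite as Expr → β Expr1 and Expr1 → α Expr1 | ε.
For Factor: α = {Factor}, β = {1 0, Expr Factor 2, Expr 0 1}. Rewrite as Factor → β Factor1 and Factor1 → α Factor1 | ε.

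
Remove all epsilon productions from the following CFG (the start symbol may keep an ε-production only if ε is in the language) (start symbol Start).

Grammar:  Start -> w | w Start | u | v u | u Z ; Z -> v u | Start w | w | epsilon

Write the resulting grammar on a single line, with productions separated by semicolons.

Start -> w | w Start | u | v u | u Z; Z -> v u | Start w | w

Nullable set = {Z}.
ε ∉ L(G), so no ε-production is kept.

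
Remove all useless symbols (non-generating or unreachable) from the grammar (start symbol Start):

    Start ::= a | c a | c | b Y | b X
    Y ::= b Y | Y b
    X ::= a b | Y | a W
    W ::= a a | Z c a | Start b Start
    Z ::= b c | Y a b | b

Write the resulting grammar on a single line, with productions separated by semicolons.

Start ::= a | c a | c | b X; X ::= a b | a W; W ::= a a | Z c a | Start b Start; Z ::= b c | b

Generating nonterminals: {Start, W, X, Z}.
Reachable from Start after that: {Start, W, X, Z}.
Removed useless symbols: {Y} and every production mentioning them.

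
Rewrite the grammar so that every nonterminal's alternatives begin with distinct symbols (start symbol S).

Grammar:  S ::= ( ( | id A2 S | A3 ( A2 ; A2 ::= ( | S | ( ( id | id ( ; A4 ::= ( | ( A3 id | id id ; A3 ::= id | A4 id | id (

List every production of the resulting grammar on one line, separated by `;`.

S ::= ( ( | id A2 S | A3 ( A2; A2 ::= S | id ( | ( A2'; A4 ::= id id | ( A4'; A3 ::= A4 id | id A3'; A2' ::= ε | ( id; A4' ::= ε | A3 id; A3' ::= ε | (

A2 has alternatives sharing prefix '(': factor to A2 → ( A2' with A2' → ε | ( id.
A4 has alternatives sharing prefix '(': factor to A4 → ( A4' with A4' → ε | A3 id.
A3 has alternatives sharing prefix 'id': factor to A3 → id A3' with A3' → ε | (.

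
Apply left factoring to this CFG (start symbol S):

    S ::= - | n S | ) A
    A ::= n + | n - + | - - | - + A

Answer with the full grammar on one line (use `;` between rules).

A has alternatives sharing prefix 'n': factor to A → n A' with A' → + | - +.
A has alternatives sharing prefix '-': factor to A → - A'' with A'' → - | + A.

S ::= - | n S | ) A; A ::= n A' | - A''; A' ::= + | - +; A'' ::= - | + A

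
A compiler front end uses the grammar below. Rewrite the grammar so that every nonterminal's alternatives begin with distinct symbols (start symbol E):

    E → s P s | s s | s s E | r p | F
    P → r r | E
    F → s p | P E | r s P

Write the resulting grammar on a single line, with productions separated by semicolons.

E → r p | F | s E'; P → r r | E; F → s p | P E | r s P; E' → P s | s E''; E'' → eps | E

E has alternatives sharing prefix 's': factor to E → s E' with E' → P s | s | s E.
E' has alternatives sharing prefix 's': factor to E' → s E'' with E'' → ε | E.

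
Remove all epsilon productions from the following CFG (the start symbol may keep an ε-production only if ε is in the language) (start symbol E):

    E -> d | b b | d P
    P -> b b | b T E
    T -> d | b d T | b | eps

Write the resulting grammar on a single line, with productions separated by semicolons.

Nullable set = {T}.
ε ∉ L(G), so no ε-production is kept.
For each production, add variants omitting each subset of nullable occurrences: P → b T E gives b T E | b E. T → b d T gives b d T | b d.

E -> d | b b | d P; P -> b b | b T E | b E; T -> d | b d T | b d | b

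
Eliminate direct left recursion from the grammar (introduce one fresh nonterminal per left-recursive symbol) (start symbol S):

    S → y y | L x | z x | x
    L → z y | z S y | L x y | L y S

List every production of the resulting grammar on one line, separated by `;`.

Left recursion appears on L.
For L: α = {x y, y S}, β = {z y, z S y}. Rewrite as L → β L' and L' → α L' | ε.

S → y y | L x | z x | x; L → z y L' | z S y L'; L' → x y L' | y S L' | eps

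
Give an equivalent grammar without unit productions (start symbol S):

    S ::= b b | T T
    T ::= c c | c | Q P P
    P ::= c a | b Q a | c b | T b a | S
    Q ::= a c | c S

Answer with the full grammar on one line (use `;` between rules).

Unit pairs: P ⇒* {S}.
For every A with A ⇒* B via unit rules, add B's non-unit alternatives to A; then delete every rule of the form X → Y.

S ::= b b | T T; T ::= c c | c | Q P P; P ::= b b | T T | c a | b Q a | c b | T b a; Q ::= a c | c S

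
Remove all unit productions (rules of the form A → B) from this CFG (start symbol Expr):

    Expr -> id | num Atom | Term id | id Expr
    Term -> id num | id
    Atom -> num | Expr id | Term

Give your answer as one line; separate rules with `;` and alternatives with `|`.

Unit pairs: Atom ⇒* {Term}.
Replace each nonterminal's rules with the union of the non-unit rules of every nonterminal it unit-derives.

Expr -> id | num Atom | Term id | id Expr; Term -> id num | id; Atom -> id num | id | num | Expr id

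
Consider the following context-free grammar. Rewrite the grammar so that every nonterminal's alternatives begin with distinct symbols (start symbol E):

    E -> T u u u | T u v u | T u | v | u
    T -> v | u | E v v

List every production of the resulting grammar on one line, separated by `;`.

E -> v | u | T u E'; T -> v | u | E v v; E' -> u u | v u | epsilon

E has alternatives sharing prefix 'T u': factor to E → T u E' with E' → u u | v u | ε.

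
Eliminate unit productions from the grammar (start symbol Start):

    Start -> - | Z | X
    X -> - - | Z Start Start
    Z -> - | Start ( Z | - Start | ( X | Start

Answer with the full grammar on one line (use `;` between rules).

Start -> - | Start ( Z | - Start | ( X | - - | Z Start Start; X -> - - | Z Start Start; Z -> - | Start ( Z | - Start | ( X | - - | Z Start Start

Unit pairs: Start ⇒* {X, Z}; Z ⇒* {Start, X}.
Replace each nonterminal's rules with the union of the non-unit rules of every nonterminal it unit-derives.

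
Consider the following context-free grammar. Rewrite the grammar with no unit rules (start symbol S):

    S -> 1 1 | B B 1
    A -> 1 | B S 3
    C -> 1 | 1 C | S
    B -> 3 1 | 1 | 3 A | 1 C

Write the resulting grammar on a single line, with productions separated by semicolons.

S -> 1 1 | B B 1; A -> 1 | B S 3; C -> 1 | 1 C | 1 1 | B B 1; B -> 3 1 | 1 | 3 A | 1 C

Unit pairs: C ⇒* {S}.
For every A with A ⇒* B via unit rules, add B's non-unit alternatives to A; then delete every rule of the form X → Y.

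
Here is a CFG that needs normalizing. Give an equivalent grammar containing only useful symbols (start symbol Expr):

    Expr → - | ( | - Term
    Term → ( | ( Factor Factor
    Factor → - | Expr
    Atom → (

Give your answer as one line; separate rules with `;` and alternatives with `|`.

Generating nonterminals: {Atom, Expr, Factor, Term}.
Reachable from Expr after that: {Expr, Factor, Term}.
Removed useless symbols: {Atom} and every production mentioning them.

Expr → - | ( | - Term; Term → ( | ( Factor Factor; Factor → - | Expr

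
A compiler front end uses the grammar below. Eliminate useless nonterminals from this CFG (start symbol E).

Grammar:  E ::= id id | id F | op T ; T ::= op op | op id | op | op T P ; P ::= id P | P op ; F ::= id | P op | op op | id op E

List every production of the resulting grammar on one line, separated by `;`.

Generating nonterminals: {E, F, T}.
Reachable from E after that: {E, F, T}.
Removed useless symbols: {P} and every production mentioning them.

E ::= id id | id F | op T; T ::= op op | op id | op; F ::= id | op op | id op E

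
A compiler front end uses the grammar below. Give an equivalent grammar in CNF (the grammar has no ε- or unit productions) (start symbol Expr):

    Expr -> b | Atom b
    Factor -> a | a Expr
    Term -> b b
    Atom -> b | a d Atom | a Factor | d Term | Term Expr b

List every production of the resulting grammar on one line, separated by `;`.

Introduce a nonterminal for each terminal appearing in a rule of length ≥ 2: X1 → b, X2 → a, X3 → d.
Binarize each right-hand side of length ≥ 3 by chaining fresh nonterminals (Y1, Y2, …): affected rules were Atom → X2 X3 Atom; Atom → Term Expr X1.

Expr -> b | Atom X1; Factor -> a | X2 Expr; Term -> X1 X1; Atom -> b | X2 Y1 | X2 Factor | X3 Term | Term Y2; X1 -> b; X2 -> a; X3 -> d; Y1 -> X3 Atom; Y2 -> Expr X1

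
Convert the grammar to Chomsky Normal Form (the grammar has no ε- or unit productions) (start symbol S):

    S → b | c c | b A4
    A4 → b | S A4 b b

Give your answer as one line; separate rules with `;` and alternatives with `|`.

Introduce a nonterminal for each terminal appearing in a rule of length ≥ 2: X1 → c, X2 → b.
Binarize each right-hand side of length ≥ 3 by chaining fresh nonterminals (Y1, Y2, …): affected rules were A4 → S A4 X2 X2.

S → b | X1 X1 | X2 A4; A4 → b | S Y1; X1 → c; X2 → b; Y1 → A4 Y2; Y2 → X2 X2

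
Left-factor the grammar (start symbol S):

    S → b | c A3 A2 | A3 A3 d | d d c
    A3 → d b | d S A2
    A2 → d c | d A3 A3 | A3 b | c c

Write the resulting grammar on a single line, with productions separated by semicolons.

A3 has alternatives sharing prefix 'd': factor to A3 → d A3' with A3' → b | S A2.
A2 has alternatives sharing prefix 'd': factor to A2 → d A2' with A2' → c | A3 A3.

S → b | c A3 A2 | A3 A3 d | d d c; A3 → d A3'; A2 → A3 b | c c | d A2'; A3' → b | S A2; A2' → c | A3 A3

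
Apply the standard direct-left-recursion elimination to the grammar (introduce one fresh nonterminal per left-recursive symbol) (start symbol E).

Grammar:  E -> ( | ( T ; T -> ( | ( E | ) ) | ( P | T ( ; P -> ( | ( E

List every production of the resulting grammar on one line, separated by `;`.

T is directly left-recursive.
For T: α = {(}, β = {(, ( E, ) ), ( P}. Rewrite as T → β T' and T' → α T' | ε.

E -> ( | ( T; T -> ( T' | ( E T' | ) ) T' | ( P T'; P -> ( | ( E; T' -> ( T' | ε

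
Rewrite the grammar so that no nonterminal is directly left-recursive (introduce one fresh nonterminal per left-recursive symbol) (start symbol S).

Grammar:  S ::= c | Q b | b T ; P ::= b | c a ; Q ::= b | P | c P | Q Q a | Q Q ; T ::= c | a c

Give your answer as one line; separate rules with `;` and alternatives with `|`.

S ::= c | Q b | b T; P ::= b | c a; Q ::= b Q' | P Q' | c P Q'; T ::= c | a c; Q' ::= Q a Q' | Q Q' | ε

Left recursion appears on Q.
For Q: α = {Q a, Q}, β = {b, P, c P}. Rewrite as Q → β Q' and Q' → α Q' | ε.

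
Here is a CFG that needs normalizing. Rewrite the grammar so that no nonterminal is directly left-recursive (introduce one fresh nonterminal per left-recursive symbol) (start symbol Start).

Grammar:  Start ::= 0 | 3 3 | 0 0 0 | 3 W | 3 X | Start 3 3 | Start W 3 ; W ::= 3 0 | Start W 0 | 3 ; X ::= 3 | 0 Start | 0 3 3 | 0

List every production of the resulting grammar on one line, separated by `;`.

Start ::= 0 Start1 | 3 3 Start1 | 0 0 0 Start1 | 3 W Start1 | 3 X Start1; W ::= 3 0 | Start W 0 | 3; X ::= 3 | 0 Start | 0 3 3 | 0; Start1 ::= 3 3 Start1 | W 3 Start1 | ε

Left recursion appears on Start.
For Start: α = {3 3, W 3}, β = {0, 3 3, 0 0 0, 3 W, 3 X}. Rewrite as Start → β Start1 and Start1 → α Start1 | ε.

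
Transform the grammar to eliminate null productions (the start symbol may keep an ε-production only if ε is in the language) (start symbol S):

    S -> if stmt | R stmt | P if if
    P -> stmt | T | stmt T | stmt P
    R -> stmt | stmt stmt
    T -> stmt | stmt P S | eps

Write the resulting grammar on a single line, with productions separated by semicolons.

S -> if stmt | R stmt | P if if | if if; P -> stmt | T | stmt T | stmt P; R -> stmt | stmt stmt; T -> stmt | stmt P S | stmt S

The nullable symbols are {P, T}.
ε ∉ L(G), so no ε-production is kept.
Expand every rule over subsets of its nullable positions: S → P if if gives P if if | if if. T → stmt P S gives stmt P S | stmt S.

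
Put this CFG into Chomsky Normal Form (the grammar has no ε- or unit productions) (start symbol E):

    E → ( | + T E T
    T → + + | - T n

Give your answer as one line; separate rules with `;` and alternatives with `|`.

Introduce a nonterminal for each terminal appearing in a rule of length ≥ 2: X1 → +, X2 → -, X3 → n.
Binarize each right-hand side of length ≥ 3 by chaining fresh nonterminals (Y1, Y2, …): affected rules were E → X1 T E T; T → X2 T X3.

E → ( | X1 Y1; T → X1 X1 | X2 Y3; X1 → +; X2 → -; X3 → n; Y1 → T Y2; Y2 → E T; Y3 → T X3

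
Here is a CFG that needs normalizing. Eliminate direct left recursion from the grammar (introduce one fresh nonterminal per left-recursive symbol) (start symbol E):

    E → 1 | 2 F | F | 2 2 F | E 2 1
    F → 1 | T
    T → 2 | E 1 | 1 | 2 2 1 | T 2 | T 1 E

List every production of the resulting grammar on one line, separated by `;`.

E, T are directly left-recursive.
For E: α = {2 1}, β = {1, 2 F, F, 2 2 F}. Rewrite as E → β E' and E' → α E' | ε.
For T: α = {2, 1 E}, β = {2, E 1, 1, 2 2 1}. Rewrite as T → β T' and T' → α T' | ε.

E → 1 E' | 2 F E' | F E' | 2 2 F E'; F → 1 | T; T → 2 T' | E 1 T' | 1 T' | 2 2 1 T'; E' → 2 1 E' | eps; T' → 2 T' | 1 E T' | eps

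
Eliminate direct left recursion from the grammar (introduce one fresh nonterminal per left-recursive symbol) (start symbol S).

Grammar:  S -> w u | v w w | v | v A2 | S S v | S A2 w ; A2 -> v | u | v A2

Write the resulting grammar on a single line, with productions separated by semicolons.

Left recursion appears on S.
For S: α = {S v, A2 w}, β = {w u, v w w, v, v A2}. Rewrite as S → β S' and S' → α S' | ε.

S -> w u S' | v w w S' | v S' | v A2 S'; A2 -> v | u | v A2; S' -> S v S' | A2 w S' | ε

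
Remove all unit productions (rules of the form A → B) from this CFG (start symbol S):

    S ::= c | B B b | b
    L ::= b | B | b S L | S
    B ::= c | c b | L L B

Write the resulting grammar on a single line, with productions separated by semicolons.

Unit pairs: L ⇒* {B, S}.
Replace each nonterminal's rules with the union of the non-unit rules of every nonterminal it unit-derives.

S ::= c | B B b | b; L ::= b | b S L | c | c b | L L B | B B b; B ::= c | c b | L L B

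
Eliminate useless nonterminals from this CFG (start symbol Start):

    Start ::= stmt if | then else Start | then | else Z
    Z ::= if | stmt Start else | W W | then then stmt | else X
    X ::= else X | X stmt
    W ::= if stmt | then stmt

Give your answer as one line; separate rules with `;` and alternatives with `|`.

Start ::= stmt if | then else Start | then | else Z; Z ::= if | stmt Start else | W W | then then stmt; W ::= if stmt | then stmt

Generating nonterminals: {Start, W, Z}.
Reachable from Start after that: {Start, W, Z}.
Removed useless symbols: {X} and every production mentioning them.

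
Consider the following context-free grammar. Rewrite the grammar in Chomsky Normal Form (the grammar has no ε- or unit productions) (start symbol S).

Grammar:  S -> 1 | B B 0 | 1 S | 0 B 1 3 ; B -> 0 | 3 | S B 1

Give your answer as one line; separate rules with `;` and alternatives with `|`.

Introduce a nonterminal for each terminal appearing in a rule of length ≥ 2: X1 → 0, X2 → 1, X3 → 3.
Binarize each right-hand side of length ≥ 3 by chaining fresh nonterminals (Y1, Y2, …): affected rules were S → B B X1; S → X1 B X2 X3; B → S B X2.

S -> 1 | B Y1 | X2 S | X1 Y2; B -> 0 | 3 | S Y4; X1 -> 0; X2 -> 1; X3 -> 3; Y1 -> B X1; Y2 -> B Y3; Y3 -> X2 X3; Y4 -> B X2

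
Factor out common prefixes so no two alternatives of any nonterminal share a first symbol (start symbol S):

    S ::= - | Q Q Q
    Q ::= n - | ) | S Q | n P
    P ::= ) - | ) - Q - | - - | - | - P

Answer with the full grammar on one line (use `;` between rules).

S ::= - | Q Q Q; Q ::= ) | S Q | n Q'; P ::= - P' | ) - P''; Q' ::= - | P; P' ::= - | ε | P; P'' ::= ε | Q -

Q has alternatives sharing prefix 'n': factor to Q → n Q' with Q' → - | P.
P has alternatives sharing prefix '-': factor to P → - P' with P' → - | ε | P.
P has alternatives sharing prefix ') -': factor to P → ) - P'' with P'' → ε | Q -.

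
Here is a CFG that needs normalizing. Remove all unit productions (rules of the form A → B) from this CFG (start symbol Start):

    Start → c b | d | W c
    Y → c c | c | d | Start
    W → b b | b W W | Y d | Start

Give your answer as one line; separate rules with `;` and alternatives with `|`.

Start → c b | d | W c; Y → c b | d | W c | c c | c; W → c b | d | W c | b b | b W W | Y d

Unit pairs: W ⇒* {Start}; Y ⇒* {Start}.
Replace each nonterminal's rules with the union of the non-unit rules of every nonterminal it unit-derives.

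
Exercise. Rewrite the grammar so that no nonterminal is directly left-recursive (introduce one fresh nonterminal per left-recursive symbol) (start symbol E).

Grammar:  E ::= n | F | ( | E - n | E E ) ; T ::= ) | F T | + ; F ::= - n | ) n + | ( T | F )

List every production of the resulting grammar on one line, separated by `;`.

E ::= n E' | F E' | ( E'; T ::= ) | F T | +; F ::= - n F' | ) n + F' | ( T F'; E' ::= - n E' | E ) E' | ε; F' ::= ) F' | ε

Left recursion appears on E, F.
For E: α = {- n, E )}, β = {n, F, (}. Rewrite as E → β E' and E' → α E' | ε.
For F: α = {)}, β = {- n, ) n +, ( T}. Rewrite as F → β F' and F' → α F' | ε.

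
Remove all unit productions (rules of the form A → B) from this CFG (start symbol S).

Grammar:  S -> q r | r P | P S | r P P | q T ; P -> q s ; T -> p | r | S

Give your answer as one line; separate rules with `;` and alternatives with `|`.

S -> q r | r P | P S | r P P | q T; P -> q s; T -> q r | r P | P S | r P P | q T | p | r

Unit pairs: T ⇒* {S}.
For each unit pair (A, B), copy every non-unit production of B to A, then drop all unit productions.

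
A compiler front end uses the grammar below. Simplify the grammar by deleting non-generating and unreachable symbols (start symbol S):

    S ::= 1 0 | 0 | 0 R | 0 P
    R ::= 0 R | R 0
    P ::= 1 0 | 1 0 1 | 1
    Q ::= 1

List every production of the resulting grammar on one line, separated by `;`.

S ::= 1 0 | 0 | 0 P; P ::= 1 0 | 1 0 1 | 1

Generating nonterminals: {P, Q, S}.
Reachable from S after that: {P, S}.
Removed useless symbols: {Q, R} and every production mentioning them.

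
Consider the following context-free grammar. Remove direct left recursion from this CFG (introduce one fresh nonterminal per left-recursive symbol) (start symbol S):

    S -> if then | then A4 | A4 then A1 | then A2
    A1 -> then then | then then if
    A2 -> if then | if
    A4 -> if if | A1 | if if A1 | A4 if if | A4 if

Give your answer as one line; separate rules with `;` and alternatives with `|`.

S -> if then | then A4 | A4 then A1 | then A2; A1 -> then then | then then if; A2 -> if then | if; A4 -> if if A4' | A1 A4' | if if A1 A4'; A4' -> if if A4' | if A4' | ε

Directly left-recursive nonterminal: A4.
For A4: α = {if if, if}, β = {if if, A1, if if A1}. Rewrite as A4 → β A4' and A4' → α A4' | ε.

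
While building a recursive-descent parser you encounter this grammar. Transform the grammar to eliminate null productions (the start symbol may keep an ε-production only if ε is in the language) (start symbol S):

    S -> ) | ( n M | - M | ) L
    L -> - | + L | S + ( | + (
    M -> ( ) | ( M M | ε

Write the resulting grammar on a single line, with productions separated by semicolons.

Nullable set = {M}.
ε ∉ L(G), so no ε-production is kept.
For each production, add variants omitting each subset of nullable occurrences: S → ( n M gives ( n M | ( n. S → - M gives - M | -. M → ( M M gives ( M M | ( M | (.

S -> ) | ( n M | ( n | - M | - | ) L; L -> - | + L | S + ( | + (; M -> ( ) | ( M M | ( M | (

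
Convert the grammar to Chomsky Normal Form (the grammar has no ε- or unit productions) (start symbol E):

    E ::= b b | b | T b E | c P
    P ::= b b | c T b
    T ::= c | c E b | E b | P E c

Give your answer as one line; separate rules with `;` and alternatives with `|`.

Introduce a nonterminal for each terminal appearing in a rule of length ≥ 2: X1 → b, X2 → c.
Binarize each right-hand side of length ≥ 3 by chaining fresh nonterminals (Y1, Y2, …): affected rules were E → T X1 E; P → X2 T X1; T → X2 E X1; T → P E X2.

E ::= X1 X1 | b | T Y1 | X2 P; P ::= X1 X1 | X2 Y2; T ::= c | X2 Y3 | E X1 | P Y4; X1 ::= b; X2 ::= c; Y1 ::= X1 E; Y2 ::= T X1; Y3 ::= E X1; Y4 ::= E X2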